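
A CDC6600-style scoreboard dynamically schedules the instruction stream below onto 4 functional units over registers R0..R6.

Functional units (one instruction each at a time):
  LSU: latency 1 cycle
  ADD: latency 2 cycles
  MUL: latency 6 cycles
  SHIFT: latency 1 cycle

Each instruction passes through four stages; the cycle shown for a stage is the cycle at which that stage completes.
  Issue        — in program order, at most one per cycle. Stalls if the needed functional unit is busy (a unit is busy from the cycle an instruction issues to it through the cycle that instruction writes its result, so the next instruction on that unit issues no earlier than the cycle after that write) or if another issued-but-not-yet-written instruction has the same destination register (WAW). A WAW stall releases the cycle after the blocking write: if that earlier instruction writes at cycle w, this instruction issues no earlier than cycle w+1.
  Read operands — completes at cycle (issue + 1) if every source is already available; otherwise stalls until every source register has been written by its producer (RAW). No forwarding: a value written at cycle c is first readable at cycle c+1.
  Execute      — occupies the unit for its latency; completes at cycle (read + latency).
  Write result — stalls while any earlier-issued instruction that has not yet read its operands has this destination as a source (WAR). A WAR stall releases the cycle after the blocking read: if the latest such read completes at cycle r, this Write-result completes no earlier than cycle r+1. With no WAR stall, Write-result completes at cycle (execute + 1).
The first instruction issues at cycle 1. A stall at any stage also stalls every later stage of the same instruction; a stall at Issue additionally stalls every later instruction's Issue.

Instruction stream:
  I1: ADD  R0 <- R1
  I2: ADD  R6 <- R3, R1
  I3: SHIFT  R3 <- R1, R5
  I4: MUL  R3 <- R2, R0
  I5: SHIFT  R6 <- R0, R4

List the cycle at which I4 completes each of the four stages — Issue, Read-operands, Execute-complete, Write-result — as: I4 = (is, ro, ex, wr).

I4 = (11, 12, 18, 19)

I1  is:1  ro:2  ex:4  wr:5
I2  is:6  ro:7  ex:9  wr:10  — struct: ADD busy until I1 writes@5
I3  is:7  ro:8  ex:9  wr:10
I4  is:11  ro:12  ex:18  wr:19  — WAW R3: wait I3 write@10
I5  is:12  ro:13  ex:14  wr:15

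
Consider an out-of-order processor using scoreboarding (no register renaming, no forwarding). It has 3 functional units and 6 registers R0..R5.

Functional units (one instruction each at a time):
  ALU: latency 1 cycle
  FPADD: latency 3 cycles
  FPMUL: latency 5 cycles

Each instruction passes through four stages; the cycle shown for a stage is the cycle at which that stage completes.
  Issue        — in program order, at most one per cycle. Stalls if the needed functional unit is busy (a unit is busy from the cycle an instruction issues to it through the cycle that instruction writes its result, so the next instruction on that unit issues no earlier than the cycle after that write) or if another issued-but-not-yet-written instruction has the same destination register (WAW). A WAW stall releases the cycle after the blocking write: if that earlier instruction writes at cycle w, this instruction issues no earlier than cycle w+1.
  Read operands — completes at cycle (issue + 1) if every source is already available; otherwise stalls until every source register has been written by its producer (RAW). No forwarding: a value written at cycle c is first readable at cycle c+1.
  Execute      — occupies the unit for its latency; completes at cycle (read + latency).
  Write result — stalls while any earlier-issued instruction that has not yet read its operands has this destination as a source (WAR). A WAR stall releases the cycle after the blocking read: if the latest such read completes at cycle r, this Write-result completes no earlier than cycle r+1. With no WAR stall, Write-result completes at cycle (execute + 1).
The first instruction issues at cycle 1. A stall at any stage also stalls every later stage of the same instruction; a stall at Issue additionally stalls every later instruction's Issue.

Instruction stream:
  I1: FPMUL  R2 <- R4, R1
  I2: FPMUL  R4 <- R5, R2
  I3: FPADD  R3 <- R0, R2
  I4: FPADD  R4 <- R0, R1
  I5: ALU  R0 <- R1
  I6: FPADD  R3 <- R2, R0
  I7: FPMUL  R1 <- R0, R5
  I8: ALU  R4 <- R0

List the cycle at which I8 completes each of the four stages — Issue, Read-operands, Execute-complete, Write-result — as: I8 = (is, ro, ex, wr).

I8 = (25, 26, 27, 28)

1) issue 1, read 2, done 7, write 8
2) issue 9, read 10, done 15, write 16  <struct: FPMUL busy until I1 writes@8>
3) issue 10, read 11, done 14, write 15
4) issue 17, read 18, done 21, write 22  <WAW R4: wait I2 write@16>
5) issue 18, read 19, done 20, write 21
6) issue 23, read 24, done 27, write 28  <struct: FPADD busy until I4 writes@22>
7) issue 24, read 25, done 30, write 31
8) issue 25, read 26, done 27, write 28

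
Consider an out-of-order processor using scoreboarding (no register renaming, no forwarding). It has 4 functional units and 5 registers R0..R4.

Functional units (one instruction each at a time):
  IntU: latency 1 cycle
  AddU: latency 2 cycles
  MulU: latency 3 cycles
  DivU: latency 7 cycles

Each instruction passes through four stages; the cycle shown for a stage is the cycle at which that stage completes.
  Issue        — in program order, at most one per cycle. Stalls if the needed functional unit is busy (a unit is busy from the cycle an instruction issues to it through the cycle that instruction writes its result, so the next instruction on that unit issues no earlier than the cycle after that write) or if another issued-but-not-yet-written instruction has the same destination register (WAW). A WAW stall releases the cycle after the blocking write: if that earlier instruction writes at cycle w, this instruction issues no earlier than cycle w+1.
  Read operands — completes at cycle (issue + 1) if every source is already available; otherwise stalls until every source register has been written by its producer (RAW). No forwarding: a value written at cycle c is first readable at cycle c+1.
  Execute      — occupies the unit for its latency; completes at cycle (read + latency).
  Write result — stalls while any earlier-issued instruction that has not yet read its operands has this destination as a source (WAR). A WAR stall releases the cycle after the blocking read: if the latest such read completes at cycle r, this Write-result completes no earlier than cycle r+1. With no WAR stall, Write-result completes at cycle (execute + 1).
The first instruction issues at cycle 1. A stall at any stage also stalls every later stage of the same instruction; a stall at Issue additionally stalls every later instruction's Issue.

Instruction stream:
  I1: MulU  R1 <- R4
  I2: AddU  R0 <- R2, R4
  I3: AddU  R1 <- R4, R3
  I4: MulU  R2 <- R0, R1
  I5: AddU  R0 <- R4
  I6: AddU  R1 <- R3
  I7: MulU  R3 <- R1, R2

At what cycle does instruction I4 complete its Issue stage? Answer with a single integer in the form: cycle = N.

[1] I1 issues→MulU
[2] I1 reads · I2 issues→AddU
[3] I2 reads
[5] I1 exec-done · I2 exec-done
[6] I1 writes R1 · I2 writes R0
[7] I3 issues→AddU
[8] I3 reads · I4 issues→MulU
[10] I3 exec-done
[11] I3 writes R1
[12] I4 reads · I5 issues→AddU
[13] I5 reads
[15] I4 exec-done · I5 exec-done
[16] I4 writes R2 · I5 writes R0
[17] I6 issues→AddU
[18] I6 reads · I7 issues→MulU
[20] I6 exec-done
[21] I6 writes R1
[22] I7 reads
[25] I7 exec-done
[26] I7 writes R3

cycle = 8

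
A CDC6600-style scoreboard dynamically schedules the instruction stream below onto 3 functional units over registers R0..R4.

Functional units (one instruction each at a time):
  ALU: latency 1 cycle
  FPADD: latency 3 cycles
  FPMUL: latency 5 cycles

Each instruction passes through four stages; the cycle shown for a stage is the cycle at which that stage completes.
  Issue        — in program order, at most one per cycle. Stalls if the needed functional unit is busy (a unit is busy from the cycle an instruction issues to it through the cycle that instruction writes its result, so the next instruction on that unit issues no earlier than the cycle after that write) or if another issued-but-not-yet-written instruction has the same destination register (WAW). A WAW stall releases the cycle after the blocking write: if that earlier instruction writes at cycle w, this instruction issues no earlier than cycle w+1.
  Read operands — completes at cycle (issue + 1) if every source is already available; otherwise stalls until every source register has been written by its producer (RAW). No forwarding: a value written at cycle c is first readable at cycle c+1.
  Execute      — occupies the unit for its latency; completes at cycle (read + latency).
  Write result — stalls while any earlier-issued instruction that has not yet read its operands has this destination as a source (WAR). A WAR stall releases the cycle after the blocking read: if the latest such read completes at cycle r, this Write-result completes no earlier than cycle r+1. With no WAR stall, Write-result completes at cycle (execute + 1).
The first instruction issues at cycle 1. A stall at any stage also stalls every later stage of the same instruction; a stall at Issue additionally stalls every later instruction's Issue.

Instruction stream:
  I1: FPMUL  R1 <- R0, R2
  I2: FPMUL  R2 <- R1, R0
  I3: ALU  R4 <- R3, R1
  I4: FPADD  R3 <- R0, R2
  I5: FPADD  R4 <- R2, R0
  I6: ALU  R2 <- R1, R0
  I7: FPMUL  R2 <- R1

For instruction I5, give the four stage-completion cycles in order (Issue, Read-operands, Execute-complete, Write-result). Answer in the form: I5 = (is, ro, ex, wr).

I5 = (22, 23, 26, 27)

1) issue 1, read 2, done 7, write 8
2) issue 9, read 10, done 15, write 16  <struct: FPMUL busy until I1 writes@8>
3) issue 10, read 11, done 12, write 13
4) issue 11, read 17, done 20, write 21  <RAW R2: wait I2 write@16>
5) issue 22, read 23, done 26, write 27  <struct: FPADD busy until I4 writes@21>
6) issue 23, read 24, done 25, write 26
7) issue 27, read 28, done 33, write 34  <WAW R2: wait I6 write@26>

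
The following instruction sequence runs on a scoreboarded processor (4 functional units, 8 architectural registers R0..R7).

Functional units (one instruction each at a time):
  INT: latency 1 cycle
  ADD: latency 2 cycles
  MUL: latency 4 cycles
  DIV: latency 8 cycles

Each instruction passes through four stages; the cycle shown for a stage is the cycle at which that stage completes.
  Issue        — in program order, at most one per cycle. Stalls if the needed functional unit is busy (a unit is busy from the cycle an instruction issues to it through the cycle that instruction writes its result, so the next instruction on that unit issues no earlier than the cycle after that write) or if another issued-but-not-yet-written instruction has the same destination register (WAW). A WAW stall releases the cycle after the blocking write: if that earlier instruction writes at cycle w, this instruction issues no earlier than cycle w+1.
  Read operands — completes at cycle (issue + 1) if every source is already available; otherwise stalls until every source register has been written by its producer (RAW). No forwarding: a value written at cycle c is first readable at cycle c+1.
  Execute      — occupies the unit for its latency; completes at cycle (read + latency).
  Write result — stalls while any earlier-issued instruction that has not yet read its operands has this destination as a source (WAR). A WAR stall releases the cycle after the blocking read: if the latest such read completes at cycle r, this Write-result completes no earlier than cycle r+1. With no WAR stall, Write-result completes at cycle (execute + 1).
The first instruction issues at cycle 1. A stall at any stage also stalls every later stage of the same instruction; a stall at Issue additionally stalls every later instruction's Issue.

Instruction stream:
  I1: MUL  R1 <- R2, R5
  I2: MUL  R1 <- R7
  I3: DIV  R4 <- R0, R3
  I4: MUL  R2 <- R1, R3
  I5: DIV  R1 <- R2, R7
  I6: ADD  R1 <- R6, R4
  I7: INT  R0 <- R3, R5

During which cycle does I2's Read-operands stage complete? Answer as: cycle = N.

cycle = 9

I1  is:1  ro:2  ex:6  wr:7
I2  is:8  ro:9  ex:13  wr:14  — struct: MUL busy until I1 writes@7
I3  is:9  ro:10  ex:18  wr:19
I4  is:15  ro:16  ex:20  wr:21  — struct: MUL busy until I2 writes@14
I5  is:20  ro:22  ex:30  wr:31  — struct: DIV busy until I3 writes@19, RAW R2: wait I4 write@21
I6  is:32  ro:33  ex:35  wr:36  — WAW R1: wait I5 write@31
I7  is:33  ro:34  ex:35  wr:36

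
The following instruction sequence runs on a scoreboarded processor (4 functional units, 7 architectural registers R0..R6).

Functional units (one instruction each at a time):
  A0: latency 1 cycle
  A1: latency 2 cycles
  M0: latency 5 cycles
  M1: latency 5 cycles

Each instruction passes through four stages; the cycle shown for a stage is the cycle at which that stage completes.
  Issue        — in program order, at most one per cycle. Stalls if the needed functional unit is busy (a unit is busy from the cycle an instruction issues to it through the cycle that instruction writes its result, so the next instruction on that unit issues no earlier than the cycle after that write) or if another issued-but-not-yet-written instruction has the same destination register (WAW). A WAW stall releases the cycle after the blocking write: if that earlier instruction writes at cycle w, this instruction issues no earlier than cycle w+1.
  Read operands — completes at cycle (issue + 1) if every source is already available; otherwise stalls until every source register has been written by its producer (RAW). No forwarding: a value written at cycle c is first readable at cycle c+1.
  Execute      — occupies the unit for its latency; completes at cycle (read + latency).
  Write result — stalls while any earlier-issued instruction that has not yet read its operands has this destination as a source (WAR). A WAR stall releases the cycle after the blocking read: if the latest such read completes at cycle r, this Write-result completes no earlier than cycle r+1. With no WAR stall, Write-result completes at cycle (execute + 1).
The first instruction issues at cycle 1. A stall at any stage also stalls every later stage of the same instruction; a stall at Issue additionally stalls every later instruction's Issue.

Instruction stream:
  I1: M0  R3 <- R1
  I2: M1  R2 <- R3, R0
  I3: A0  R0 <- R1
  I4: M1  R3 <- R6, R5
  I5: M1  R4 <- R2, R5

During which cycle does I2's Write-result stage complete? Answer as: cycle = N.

cycle = 15

t=1  I1→M0
t=2  I1 RO; I2→M1
t=3  I3→A0
t=4  I3 RO
t=5  I3 EX
t=7  I1 EX
t=8  I1 WR R3
t=9  I2 RO
t=10  I3 WR R0
t=14  I2 EX
t=15  I2 WR R2
t=16  I4→M1
t=17  I4 RO
t=22  I4 EX
t=23  I4 WR R3
t=24  I5→M1
t=25  I5 RO
t=30  I5 EX
t=31  I5 WR R4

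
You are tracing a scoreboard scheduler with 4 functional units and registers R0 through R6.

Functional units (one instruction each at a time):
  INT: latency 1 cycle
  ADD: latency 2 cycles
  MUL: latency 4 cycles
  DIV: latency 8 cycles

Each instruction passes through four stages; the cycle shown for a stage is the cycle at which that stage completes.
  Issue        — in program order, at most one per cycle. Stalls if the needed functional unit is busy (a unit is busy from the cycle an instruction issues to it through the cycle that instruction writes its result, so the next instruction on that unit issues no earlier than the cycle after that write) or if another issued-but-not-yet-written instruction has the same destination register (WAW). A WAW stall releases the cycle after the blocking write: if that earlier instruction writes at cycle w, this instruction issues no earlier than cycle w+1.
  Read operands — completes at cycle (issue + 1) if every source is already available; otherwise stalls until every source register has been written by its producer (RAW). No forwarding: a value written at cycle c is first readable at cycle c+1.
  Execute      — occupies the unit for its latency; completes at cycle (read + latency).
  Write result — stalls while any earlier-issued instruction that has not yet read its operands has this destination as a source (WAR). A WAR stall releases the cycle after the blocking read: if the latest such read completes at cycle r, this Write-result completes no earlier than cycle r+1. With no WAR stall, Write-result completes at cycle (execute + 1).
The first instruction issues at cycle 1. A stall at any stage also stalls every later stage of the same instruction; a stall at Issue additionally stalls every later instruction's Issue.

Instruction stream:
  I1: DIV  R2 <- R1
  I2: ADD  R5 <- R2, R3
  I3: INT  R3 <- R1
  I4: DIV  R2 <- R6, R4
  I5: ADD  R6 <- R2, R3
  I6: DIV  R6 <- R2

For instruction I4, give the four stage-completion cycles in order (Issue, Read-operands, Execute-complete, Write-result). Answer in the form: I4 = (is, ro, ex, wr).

cycle 1: I1 issues→DIV
cycle 2: I1 reads | I2 issues→ADD
cycle 3: I3 issues→INT
cycle 4: I3 reads
cycle 5: I3 exec-done
cycle 10: I1 exec-done
cycle 11: I1 writes R2
cycle 12: I2 reads | I4 issues→DIV
cycle 13: I3 writes R3 | I4 reads
cycle 14: I2 exec-done
cycle 15: I2 writes R5
cycle 16: I5 issues→ADD
cycle 21: I4 exec-done
cycle 22: I4 writes R2
cycle 23: I5 reads
cycle 25: I5 exec-done
cycle 26: I5 writes R6
cycle 27: I6 issues→DIV
cycle 28: I6 reads
cycle 36: I6 exec-done
cycle 37: I6 writes R6

I4 = (12, 13, 21, 22)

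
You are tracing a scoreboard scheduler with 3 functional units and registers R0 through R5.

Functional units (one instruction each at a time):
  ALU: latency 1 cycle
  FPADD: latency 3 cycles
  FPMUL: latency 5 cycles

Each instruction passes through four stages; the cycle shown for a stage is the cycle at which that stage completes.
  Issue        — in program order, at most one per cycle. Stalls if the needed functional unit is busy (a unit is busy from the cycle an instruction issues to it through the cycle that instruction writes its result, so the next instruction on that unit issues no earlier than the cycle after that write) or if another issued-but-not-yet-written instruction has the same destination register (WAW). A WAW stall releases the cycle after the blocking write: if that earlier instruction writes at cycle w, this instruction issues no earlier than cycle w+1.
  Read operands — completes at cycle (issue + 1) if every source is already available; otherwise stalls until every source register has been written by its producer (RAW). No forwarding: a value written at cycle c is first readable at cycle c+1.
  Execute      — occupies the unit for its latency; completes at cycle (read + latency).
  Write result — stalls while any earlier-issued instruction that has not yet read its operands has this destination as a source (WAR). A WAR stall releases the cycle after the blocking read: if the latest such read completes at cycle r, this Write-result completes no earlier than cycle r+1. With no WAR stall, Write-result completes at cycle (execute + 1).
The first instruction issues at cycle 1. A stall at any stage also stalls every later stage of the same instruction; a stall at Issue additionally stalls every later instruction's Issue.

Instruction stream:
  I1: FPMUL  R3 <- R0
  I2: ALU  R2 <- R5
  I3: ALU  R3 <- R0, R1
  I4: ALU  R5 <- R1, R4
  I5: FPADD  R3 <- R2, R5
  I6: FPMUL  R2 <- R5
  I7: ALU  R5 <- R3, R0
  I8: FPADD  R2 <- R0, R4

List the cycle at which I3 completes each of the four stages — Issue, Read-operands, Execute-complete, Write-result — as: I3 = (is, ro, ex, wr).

I3 = (9, 10, 11, 12)

[1] I1 issues→FPMUL
[2] I1 reads | I2 issues→ALU
[3] I2 reads
[4] I2 exec-done
[5] I2 writes R2
[7] I1 exec-done
[8] I1 writes R3
[9] I3 issues→ALU
[10] I3 reads
[11] I3 exec-done
[12] I3 writes R3
[13] I4 issues→ALU
[14] I4 reads | I5 issues→FPADD
[15] I4 exec-done | I6 issues→FPMUL
[16] I4 writes R5
[17] I5 reads | I6 reads | I7 issues→ALU
[20] I5 exec-done
[21] I5 writes R3
[22] I6 exec-done | I7 reads
[23] I6 writes R2 | I7 exec-done
[24] I7 writes R5 | I8 issues→FPADD
[25] I8 reads
[28] I8 exec-done
[29] I8 writes R2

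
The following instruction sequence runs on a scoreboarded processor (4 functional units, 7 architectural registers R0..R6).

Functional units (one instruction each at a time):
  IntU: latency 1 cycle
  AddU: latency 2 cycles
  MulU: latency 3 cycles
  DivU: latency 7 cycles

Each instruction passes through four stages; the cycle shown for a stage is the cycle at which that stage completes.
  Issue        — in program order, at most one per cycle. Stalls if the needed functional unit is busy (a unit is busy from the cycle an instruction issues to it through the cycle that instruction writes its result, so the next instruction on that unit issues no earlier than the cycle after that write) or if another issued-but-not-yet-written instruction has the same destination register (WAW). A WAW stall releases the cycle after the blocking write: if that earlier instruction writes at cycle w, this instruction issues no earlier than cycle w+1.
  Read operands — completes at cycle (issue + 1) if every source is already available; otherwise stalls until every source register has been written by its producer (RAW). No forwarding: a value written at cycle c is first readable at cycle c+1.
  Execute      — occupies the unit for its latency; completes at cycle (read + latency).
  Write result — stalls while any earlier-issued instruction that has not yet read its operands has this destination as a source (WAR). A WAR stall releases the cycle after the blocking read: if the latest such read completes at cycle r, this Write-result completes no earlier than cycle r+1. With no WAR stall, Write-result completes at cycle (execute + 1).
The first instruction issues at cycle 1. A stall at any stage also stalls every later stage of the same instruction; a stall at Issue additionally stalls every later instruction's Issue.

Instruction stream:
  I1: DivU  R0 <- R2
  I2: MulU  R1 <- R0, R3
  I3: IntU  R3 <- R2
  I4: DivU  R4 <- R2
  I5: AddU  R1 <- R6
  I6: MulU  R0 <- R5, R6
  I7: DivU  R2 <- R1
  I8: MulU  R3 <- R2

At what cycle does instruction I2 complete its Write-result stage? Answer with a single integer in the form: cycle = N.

cycle = 15

I1: IS=1 RO=2 EX=9 WR=10
I2: IS=2 RO=11 EX=14 WR=15  [RAW R0: wait I1 write@10]
I3: IS=3 RO=4 EX=5 WR=12  [WAR R3: wait I2 read@11]
I4: IS=11 RO=12 EX=19 WR=20  [struct: DivU busy until I1 writes@10]
I5: IS=16 RO=17 EX=19 WR=20  [WAW R1: wait I2 write@15]
I6: IS=17 RO=18 EX=21 WR=22
I7: IS=21 RO=22 EX=29 WR=30  [struct: DivU busy until I4 writes@20]
I8: IS=23 RO=31 EX=34 WR=35  [struct: MulU busy until I6 writes@22; RAW R2: wait I7 write@30]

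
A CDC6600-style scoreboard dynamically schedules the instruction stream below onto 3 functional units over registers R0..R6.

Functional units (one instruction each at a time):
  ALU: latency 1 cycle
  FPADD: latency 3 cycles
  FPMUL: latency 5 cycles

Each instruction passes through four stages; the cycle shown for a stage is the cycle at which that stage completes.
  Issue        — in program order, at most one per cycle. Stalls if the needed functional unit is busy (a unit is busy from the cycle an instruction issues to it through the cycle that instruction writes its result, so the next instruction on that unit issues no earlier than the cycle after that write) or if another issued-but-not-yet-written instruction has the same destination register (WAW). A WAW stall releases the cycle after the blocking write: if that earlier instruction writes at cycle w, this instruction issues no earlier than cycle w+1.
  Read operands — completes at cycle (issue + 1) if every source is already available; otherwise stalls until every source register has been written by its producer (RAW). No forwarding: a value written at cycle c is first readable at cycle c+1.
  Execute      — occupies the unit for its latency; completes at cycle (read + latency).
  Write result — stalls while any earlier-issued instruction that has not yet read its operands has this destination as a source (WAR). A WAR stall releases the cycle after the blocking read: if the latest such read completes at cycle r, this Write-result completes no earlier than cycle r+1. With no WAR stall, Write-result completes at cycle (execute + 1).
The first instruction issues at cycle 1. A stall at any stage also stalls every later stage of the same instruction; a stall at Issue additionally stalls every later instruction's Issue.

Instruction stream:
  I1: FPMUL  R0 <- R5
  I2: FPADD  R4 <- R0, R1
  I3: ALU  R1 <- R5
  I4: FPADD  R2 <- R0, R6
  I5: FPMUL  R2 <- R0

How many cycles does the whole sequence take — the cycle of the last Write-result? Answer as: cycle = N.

cycle = 27

I1: IS=1 RO=2 EX=7 WR=8
I2: IS=2 RO=9 EX=12 WR=13  [RAW R0: wait I1 write@8]
I3: IS=3 RO=4 EX=5 WR=10  [WAR R1: wait I2 read@9]
I4: IS=14 RO=15 EX=18 WR=19  [struct: FPADD busy until I2 writes@13]
I5: IS=20 RO=21 EX=26 WR=27  [WAW R2: wait I4 write@19]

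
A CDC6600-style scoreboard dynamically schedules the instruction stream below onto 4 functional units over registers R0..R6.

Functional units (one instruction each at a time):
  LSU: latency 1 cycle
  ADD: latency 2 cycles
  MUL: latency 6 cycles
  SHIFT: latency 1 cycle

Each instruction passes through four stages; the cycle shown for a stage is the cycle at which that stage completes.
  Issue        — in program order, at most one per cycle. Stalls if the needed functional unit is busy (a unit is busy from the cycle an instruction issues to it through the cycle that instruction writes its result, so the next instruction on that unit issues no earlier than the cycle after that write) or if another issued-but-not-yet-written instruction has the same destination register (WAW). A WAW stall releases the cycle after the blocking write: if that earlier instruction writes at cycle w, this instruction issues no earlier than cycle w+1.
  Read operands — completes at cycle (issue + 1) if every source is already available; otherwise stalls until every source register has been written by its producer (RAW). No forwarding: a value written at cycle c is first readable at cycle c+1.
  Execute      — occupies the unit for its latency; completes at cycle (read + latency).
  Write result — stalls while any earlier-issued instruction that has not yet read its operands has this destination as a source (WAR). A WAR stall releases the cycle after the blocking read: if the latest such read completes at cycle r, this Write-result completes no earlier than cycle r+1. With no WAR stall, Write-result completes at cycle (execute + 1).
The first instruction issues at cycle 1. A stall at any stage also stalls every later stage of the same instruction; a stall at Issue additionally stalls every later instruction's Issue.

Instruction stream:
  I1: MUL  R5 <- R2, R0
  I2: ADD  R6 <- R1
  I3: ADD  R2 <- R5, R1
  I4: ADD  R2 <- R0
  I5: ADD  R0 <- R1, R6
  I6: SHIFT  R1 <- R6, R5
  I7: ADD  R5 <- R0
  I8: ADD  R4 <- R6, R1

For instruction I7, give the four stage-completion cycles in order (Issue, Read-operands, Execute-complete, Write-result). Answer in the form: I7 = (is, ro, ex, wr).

t=1  issue I1 (MUL)
t=2  I1 read-ops; issue I2 (ADD)
t=3  I2 read-ops
t=5  I2 finished on ADD
t=6  I2→R6
t=7  issue I3 (ADD)
t=8  I1 finished on MUL
t=9  I1→R5
t=10  I3 read-ops
t=12  I3 finished on ADD
t=13  I3→R2
t=14  issue I4 (ADD)
t=15  I4 read-ops
t=17  I4 finished on ADD
t=18  I4→R2
t=19  issue I5 (ADD)
t=20  I5 read-ops; issue I6 (SHIFT)
t=21  I6 read-ops
t=22  I5 finished on ADD; I6 finished on SHIFT
t=23  I5→R0; I6→R1
t=24  issue I7 (ADD)
t=25  I7 read-ops
t=27  I7 finished on ADD
t=28  I7→R5
t=29  issue I8 (ADD)
t=30  I8 read-ops
t=32  I8 finished on ADD
t=33  I8→R4

I7 = (24, 25, 27, 28)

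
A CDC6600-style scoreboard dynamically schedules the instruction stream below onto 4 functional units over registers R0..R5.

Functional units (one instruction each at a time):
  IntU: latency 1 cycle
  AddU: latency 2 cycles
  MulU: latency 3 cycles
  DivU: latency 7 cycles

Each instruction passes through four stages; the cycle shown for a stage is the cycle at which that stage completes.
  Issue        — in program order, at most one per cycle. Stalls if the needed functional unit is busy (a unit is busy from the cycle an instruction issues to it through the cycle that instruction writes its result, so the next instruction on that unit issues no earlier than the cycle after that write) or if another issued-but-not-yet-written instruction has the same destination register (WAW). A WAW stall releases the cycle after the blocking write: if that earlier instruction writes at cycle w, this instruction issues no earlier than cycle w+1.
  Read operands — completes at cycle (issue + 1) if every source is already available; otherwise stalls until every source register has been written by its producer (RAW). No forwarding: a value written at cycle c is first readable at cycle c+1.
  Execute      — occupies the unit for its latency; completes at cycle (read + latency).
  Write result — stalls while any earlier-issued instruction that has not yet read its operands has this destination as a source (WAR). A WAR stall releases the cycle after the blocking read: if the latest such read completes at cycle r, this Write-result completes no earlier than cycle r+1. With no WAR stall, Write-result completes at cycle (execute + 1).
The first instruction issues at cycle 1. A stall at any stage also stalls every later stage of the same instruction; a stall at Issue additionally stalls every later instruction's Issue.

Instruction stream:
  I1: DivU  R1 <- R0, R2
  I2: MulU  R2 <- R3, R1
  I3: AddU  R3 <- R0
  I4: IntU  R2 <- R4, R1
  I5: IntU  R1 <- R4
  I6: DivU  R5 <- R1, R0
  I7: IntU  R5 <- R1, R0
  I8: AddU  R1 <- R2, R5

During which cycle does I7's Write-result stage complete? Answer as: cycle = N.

cycle = 36

c1: I1 issues→DivU
c2: I1 reads; I2 issues→MulU
c3: I3 issues→AddU
c4: I3 reads
c6: I3 exec-done
c9: I1 exec-done
c10: I1 writes R1
c11: I2 reads
c12: I3 writes R3
c14: I2 exec-done
c15: I2 writes R2
c16: I4 issues→IntU
c17: I4 reads
c18: I4 exec-done
c19: I4 writes R2
c20: I5 issues→IntU
c21: I5 reads; I6 issues→DivU
c22: I5 exec-done
c23: I5 writes R1
c24: I6 reads
c31: I6 exec-done
c32: I6 writes R5
c33: I7 issues→IntU
c34: I7 reads; I8 issues→AddU
c35: I7 exec-done
c36: I7 writes R5
c37: I8 reads
c39: I8 exec-done
c40: I8 writes R1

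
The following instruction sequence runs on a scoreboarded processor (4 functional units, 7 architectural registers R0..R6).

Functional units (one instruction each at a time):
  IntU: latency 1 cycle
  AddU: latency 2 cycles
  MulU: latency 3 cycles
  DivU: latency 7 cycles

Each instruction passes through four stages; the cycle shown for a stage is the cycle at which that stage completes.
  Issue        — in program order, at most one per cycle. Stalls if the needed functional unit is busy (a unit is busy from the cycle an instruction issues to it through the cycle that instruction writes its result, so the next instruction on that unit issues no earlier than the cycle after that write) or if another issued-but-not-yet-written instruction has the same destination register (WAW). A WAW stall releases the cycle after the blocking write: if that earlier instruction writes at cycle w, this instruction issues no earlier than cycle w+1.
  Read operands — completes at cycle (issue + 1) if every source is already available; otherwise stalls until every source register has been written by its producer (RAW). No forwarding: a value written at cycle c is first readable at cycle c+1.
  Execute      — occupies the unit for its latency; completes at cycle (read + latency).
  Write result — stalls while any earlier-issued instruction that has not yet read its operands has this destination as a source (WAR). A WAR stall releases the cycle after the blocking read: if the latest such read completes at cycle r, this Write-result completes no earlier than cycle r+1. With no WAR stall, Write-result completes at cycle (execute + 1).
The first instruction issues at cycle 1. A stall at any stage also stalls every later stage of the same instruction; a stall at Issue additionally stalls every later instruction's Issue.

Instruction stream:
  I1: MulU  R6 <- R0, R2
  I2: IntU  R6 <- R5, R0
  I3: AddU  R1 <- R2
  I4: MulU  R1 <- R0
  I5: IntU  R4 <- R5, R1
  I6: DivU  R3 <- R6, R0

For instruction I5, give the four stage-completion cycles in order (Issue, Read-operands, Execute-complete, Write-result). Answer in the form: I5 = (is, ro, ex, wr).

[1] I1→MulU
[2] I1 RO
[5] I1 EX
[6] I1 WR R6
[7] I2→IntU
[8] I2 RO | I3→AddU
[9] I2 EX | I3 RO
[10] I2 WR R6
[11] I3 EX
[12] I3 WR R1
[13] I4→MulU
[14] I4 RO | I5→IntU
[15] I6→DivU
[16] I6 RO
[17] I4 EX
[18] I4 WR R1
[19] I5 RO
[20] I5 EX
[21] I5 WR R4
[23] I6 EX
[24] I6 WR R3

I5 = (14, 19, 20, 21)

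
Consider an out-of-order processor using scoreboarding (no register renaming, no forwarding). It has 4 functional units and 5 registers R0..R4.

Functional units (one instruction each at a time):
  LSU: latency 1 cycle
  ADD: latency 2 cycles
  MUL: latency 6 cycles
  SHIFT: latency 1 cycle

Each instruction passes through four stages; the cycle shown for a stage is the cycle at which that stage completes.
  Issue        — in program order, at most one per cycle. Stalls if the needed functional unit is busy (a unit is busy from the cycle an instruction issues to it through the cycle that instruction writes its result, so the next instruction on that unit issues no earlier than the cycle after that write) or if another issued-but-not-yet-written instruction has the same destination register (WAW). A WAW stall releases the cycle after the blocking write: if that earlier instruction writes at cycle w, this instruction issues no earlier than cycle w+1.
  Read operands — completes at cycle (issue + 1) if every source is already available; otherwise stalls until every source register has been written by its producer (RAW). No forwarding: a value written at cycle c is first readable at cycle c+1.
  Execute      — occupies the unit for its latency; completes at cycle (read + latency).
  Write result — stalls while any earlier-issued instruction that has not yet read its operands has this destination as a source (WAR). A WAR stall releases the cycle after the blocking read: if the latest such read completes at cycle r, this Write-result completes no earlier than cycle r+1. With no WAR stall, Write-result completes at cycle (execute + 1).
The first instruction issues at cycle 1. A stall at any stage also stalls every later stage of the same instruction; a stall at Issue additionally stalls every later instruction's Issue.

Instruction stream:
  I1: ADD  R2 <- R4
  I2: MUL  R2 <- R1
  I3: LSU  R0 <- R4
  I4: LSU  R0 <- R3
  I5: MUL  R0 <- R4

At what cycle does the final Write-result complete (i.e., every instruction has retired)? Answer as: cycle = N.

t=1  issue I1 (ADD)
t=2  I1 read-ops
t=4  I1 finished on ADD
t=5  I1→R2
t=6  issue I2 (MUL)
t=7  I2 read-ops · issue I3 (LSU)
t=8  I3 read-ops
t=9  I3 finished on LSU
t=10  I3→R0
t=11  issue I4 (LSU)
t=12  I4 read-ops
t=13  I2 finished on MUL · I4 finished on LSU
t=14  I2→R2 · I4→R0
t=15  issue I5 (MUL)
t=16  I5 read-ops
t=22  I5 finished on MUL
t=23  I5→R0

cycle = 23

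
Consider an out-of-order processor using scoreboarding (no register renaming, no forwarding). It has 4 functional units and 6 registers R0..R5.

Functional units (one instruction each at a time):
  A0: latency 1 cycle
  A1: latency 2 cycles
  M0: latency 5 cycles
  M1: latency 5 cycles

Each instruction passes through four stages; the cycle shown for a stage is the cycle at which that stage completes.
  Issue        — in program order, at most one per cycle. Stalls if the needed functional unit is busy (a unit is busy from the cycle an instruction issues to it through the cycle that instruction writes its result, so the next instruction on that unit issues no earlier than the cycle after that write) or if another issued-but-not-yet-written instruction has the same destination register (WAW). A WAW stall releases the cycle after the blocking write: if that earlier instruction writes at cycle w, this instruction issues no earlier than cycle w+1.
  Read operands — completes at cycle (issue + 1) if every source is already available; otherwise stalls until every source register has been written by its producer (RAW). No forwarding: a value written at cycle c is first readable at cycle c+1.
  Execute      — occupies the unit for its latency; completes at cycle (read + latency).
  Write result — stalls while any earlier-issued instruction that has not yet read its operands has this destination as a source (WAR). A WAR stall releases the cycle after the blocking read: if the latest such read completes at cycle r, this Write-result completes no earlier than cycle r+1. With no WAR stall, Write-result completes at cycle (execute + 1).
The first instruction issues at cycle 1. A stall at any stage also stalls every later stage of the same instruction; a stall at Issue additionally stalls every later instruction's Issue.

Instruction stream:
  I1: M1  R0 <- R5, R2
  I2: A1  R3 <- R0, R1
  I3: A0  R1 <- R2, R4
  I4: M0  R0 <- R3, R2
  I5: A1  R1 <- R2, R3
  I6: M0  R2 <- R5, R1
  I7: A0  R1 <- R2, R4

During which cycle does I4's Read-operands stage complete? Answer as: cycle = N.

cycle = 13

1) issue 1, read 2, done 7, write 8
2) issue 2, read 9, done 11, write 12  <RAW R0: wait I1 write@8>
3) issue 3, read 4, done 5, write 10  <WAR R1: wait I2 read@9>
4) issue 9, read 13, done 18, write 19  <WAW R0: wait I1 write@8 / RAW R3: wait I2 write@12>
5) issue 13, read 14, done 16, write 17  <struct: A1 busy until I2 writes@12>
6) issue 20, read 21, done 26, write 27  <struct: M0 busy until I4 writes@19>
7) issue 21, read 28, done 29, write 30  <RAW R2: wait I6 write@27>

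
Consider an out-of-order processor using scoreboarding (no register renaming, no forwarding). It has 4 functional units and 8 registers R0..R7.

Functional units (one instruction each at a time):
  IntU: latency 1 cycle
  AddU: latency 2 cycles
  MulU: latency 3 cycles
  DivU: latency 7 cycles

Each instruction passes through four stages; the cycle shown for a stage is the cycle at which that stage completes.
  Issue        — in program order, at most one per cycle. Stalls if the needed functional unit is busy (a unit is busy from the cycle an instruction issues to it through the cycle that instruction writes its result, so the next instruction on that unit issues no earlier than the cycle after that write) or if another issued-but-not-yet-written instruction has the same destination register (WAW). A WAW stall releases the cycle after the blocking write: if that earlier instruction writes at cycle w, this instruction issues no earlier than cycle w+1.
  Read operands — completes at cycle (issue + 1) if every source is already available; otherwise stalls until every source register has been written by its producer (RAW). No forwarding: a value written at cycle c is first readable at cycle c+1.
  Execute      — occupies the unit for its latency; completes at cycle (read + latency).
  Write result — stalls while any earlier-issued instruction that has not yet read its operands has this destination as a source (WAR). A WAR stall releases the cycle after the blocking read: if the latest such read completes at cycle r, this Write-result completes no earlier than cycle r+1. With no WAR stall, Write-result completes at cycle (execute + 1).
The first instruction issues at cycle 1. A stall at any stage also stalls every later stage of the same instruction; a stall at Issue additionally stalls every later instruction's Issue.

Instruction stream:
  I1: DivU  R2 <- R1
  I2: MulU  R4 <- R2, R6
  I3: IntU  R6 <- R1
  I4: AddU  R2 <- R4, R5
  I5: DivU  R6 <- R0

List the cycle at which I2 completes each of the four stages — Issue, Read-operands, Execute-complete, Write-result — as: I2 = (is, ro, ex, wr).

I2 = (2, 11, 14, 15)

I1  is:1  ro:2  ex:9  wr:10
I2  is:2  ro:11  ex:14  wr:15  — RAW R2: wait I1 write@10
I3  is:3  ro:4  ex:5  wr:12  — WAR R6: wait I2 read@11
I4  is:11  ro:16  ex:18  wr:19  — WAW R2: wait I1 write@10, RAW R4: wait I2 write@15
I5  is:13  ro:14  ex:21  wr:22  — WAW R6: wait I3 write@12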